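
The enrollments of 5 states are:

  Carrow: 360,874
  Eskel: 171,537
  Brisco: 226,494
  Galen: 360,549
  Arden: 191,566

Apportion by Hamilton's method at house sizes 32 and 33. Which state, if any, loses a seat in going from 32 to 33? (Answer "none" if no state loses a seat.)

none

At 32 seats: Carrow 9, Eskel 4, Brisco 5, Galen 9, Arden 5.
At 33 seats: Carrow 9, Eskel 4, Brisco 6, Galen 9, Arden 5.
No state's allocation decreased.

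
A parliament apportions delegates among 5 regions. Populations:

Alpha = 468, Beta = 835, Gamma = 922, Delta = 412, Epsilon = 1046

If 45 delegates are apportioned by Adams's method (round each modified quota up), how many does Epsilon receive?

13

Standard divisor 3683/45 ≈ 81.844; standard quotas: Alpha 5.718, Beta 10.202, Gamma 11.265, Delta 5.034, Epsilon 12.780.
Rounding up gives 6, 11, 12, 6, 13 = 48 seats, so the divisor must be adjusted.
With modified divisor 85: modified quotas Alpha 5.506, Beta 9.824, Gamma 10.847, Delta 4.847, Epsilon 12.306.
Rounding up: Alpha 6, Beta 10, Gamma 11, Delta 5, Epsilon 13 (total 45).
Epsilon receives 13.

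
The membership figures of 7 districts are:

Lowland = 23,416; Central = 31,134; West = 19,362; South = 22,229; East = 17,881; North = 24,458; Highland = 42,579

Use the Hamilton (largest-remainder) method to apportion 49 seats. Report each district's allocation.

The standard divisor is 181059/49 ≈ 3695.082.
Standard quotas: Lowland 6.3371, Central 8.4258, West 5.2399, South 6.0158, East 4.8391, North 6.6191, Highland 11.5232.
Lower quotas: Lowland 6, Central 8, West 5, South 6, East 4, North 6, Highland 11 (sum 46, leaving 3 seats).
Remainders in descending order: East 0.8391, North 0.6191, Highland 0.5232, Central 0.4258, Lowland 0.3371, West 0.2399, South 0.0158.
Largest remainders: East, North, Highland receive the extra seats.

Lowland 6; Central 8; West 5; South 6; East 5; North 7; Highland 12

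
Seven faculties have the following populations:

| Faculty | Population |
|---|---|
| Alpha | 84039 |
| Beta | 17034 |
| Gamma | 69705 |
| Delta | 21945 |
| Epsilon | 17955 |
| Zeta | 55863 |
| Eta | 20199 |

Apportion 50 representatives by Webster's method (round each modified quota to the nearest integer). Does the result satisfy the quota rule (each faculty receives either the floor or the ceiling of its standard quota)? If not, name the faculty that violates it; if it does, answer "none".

Standard quotas: Alpha 14.654, Beta 2.970, Gamma 12.155, Delta 3.827, Epsilon 3.131, Zeta 9.741, Eta 3.522.
Webster allocation: Alpha 15, Beta 3, Gamma 12, Delta 4, Epsilon 3, Zeta 10, Eta 3.
Every allocation lies between the lower and upper quota.

none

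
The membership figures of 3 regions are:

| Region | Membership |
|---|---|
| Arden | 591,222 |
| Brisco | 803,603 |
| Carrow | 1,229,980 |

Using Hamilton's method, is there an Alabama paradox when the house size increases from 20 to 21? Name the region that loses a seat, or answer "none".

At 20 seats: Arden 5, Brisco 6, Carrow 9.
At 21 seats: Arden 5, Brisco 6, Carrow 10.
No region's allocation decreased.

none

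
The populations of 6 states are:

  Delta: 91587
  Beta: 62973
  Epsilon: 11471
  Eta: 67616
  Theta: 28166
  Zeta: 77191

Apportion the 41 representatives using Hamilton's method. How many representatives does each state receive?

Delta 11, Beta 8, Epsilon 1, Eta 8, Theta 4, Zeta 9

The standard divisor is 339004/41 ≈ 8268.39.
Standard quotas: Delta 11.0768, Beta 7.6161, Epsilon 1.3873, Eta 8.1776, Theta 3.4065, Zeta 9.3357.
Lower quotas: Delta 11, Beta 7, Epsilon 1, Eta 8, Theta 3, Zeta 9 (sum 39, leaving 2 seats).
Remainders in descending order: Beta 0.6161, Theta 0.4065, Epsilon 0.3873, Zeta 0.3357, Eta 0.1776, Delta 0.0768.
Largest remainders: Beta, Theta receive the extra seats.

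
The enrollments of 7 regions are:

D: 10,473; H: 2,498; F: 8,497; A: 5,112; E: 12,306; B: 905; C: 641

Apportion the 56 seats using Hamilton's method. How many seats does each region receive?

The standard divisor is 40432/56 = 722.
Standard quotas: D 14.5055, H 3.4598, F 11.7687, A 7.0803, E 17.0443, B 1.2535, C 0.8878.
Lower quotas: D 14, H 3, F 11, A 7, E 17, B 1, C 0 (sum 53, leaving 3 seats).
Remainders in descending order: C 0.8878, F 0.7687, D 0.5055, H 0.4598, B 0.2535, A 0.0803, E 0.0443.
Largest remainders: C, F, D receive the extra seats.

D 15, H 3, F 12, A 7, E 17, B 1, C 1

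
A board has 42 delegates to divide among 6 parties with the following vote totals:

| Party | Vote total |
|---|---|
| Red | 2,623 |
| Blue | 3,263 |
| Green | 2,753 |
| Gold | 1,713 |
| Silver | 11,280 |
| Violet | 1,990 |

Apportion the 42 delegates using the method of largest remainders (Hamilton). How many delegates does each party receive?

Red: 5, Blue: 6, Green: 5, Gold: 3, Silver: 20, Violet: 3

Total 23622; standard divisor 23622/42 ≈ 562.429.
Standard quotas: Red 4.6637, Blue 5.8016, Green 4.8948, Gold 3.0457, Silver 20.0559, Violet 3.5382.
Lower quotas: Red 4, Blue 5, Green 4, Gold 3, Silver 20, Violet 3 (sum 39, leaving 3 seats).
Remainders in descending order: Green 0.8948, Blue 0.8016, Red 0.6637, Violet 0.5382, Silver 0.0559, Gold 0.0457.
Largest remainders: Green, Blue, Red receive the extra seats.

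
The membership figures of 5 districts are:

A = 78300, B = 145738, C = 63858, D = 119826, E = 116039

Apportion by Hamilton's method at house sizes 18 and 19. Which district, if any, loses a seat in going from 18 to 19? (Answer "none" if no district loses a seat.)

At 18 seats: A 3, B 5, C 2, D 4, E 4.
At 19 seats: A 3, B 5, C 2, D 5, E 4.
No district's allocation decreased.

none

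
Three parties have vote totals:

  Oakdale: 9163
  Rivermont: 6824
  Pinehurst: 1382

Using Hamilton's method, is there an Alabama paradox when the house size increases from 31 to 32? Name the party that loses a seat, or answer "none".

At 31 seats: Oakdale 16, Rivermont 12, Pinehurst 3.
At 32 seats: Oakdale 17, Rivermont 13, Pinehurst 2.
Pinehurst drops from 3 to 2.

Pinehurst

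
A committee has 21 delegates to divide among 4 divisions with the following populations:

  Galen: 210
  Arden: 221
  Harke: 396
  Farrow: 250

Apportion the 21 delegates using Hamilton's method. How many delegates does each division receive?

Galen=4; Arden=4; Harke=8; Farrow=5

Standard divisor: 1077 ÷ 21 ≈ 51.286.
Standard quotas: Galen 4.095, Arden 4.309, Harke 7.721, Farrow 4.875.
Lower quotas: Galen 4, Arden 4, Harke 7, Farrow 4 (sum 19, leaving 2 seats).
Remainders in descending order: Farrow 0.875, Harke 0.721, Arden 0.309, Galen 0.095.
The surplus seats go to Farrow, Harke.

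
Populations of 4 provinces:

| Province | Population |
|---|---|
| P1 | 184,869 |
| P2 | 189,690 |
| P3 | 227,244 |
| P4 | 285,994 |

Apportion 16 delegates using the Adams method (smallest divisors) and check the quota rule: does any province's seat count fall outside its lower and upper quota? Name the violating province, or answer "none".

none

Standard quotas: P1 3.332, P2 3.419, P3 4.095, P4 5.154.
Adams allocation: P1 3, P2 4, P3 4, P4 5.
Every allocation lies between the lower and upper quota.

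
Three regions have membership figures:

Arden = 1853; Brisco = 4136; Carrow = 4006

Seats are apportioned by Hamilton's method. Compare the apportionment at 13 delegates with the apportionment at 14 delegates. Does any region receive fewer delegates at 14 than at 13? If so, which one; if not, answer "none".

Arden

At 13 seats: Arden 3, Brisco 5, Carrow 5.
At 14 seats: Arden 2, Brisco 6, Carrow 6.
Arden drops from 3 to 2.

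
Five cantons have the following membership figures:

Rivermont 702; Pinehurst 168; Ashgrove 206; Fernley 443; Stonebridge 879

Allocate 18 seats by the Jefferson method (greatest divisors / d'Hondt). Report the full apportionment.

Standard divisor 2398/18 ≈ 133.222; standard quotas: Rivermont 5.269, Pinehurst 1.261, Ashgrove 1.546, Fernley 3.325, Stonebridge 6.598.
Rounding down gives 5, 1, 1, 3, 6 = 16 seats, so the divisor must be adjusted.
With modified divisor 114: modified quotas Rivermont 6.158, Pinehurst 1.474, Ashgrove 1.807, Fernley 3.886, Stonebridge 7.711.
Rounding down: Rivermont 6, Pinehurst 1, Ashgrove 1, Fernley 3, Stonebridge 7 (total 18).

Rivermont 6, Pinehurst 1, Ashgrove 1, Fernley 3, Stonebridge 7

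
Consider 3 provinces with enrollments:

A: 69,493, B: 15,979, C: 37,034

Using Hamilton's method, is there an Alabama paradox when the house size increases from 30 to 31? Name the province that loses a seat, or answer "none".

At 30 seats: A 17, B 4, C 9.
At 31 seats: A 18, B 4, C 9.
No province's allocation decreased.

none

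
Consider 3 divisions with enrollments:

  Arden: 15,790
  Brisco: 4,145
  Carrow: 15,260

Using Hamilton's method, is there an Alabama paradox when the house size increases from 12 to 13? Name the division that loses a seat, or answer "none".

Brisco

At 12 seats: Arden 5, Brisco 2, Carrow 5.
At 13 seats: Arden 6, Brisco 1, Carrow 6.
Brisco drops from 2 to 1.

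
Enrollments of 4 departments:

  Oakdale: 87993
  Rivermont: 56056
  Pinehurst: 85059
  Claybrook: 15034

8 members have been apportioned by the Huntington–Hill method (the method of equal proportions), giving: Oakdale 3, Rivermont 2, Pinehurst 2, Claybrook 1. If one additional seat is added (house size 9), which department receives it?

Priority for the next seat is population ÷ (√(s·(s+1))).
Priorities: Oakdale 25401.391, Rivermont 22884.766, Pinehurst 34725.191, Claybrook 10630.643.
Highest priority: Pinehurst.

Pinehurst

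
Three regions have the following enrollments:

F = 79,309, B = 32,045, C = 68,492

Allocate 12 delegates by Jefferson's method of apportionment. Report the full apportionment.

F: 5; B: 2; C: 5

Standard divisor 179846/12 ≈ 14987.167; standard quotas: F 5.292, B 2.138, C 4.570.
Rounding down gives 5, 2, 4 = 11 seats, so the divisor must be adjusted.
With modified divisor 13500: modified quotas F 5.875, B 2.374, C 5.073.
Rounding down: F 5, B 2, C 5 (total 12).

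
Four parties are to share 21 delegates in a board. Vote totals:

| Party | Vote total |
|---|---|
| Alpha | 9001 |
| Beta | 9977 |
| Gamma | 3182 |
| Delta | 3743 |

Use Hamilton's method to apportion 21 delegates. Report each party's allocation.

Standard divisor: 25903 ÷ 21 ≈ 1233.476.
Standard quotas: Alpha 7.2973, Beta 8.0885, Gamma 2.5797, Delta 3.0345.
Lower quotas: Alpha 7, Beta 8, Gamma 2, Delta 3 (sum 20, leaving 1 seat).
Remainders in descending order: Gamma 0.5797, Alpha 0.2973, Beta 0.0885, Delta 0.0345.
The surplus seat goes to Gamma.

Alpha 7, Beta 8, Gamma 3, Delta 3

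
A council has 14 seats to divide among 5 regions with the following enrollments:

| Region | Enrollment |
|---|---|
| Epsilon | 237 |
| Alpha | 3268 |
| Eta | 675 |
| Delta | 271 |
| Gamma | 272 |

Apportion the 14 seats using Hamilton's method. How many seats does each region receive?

Epsilon=1; Alpha=9; Eta=2; Delta=1; Gamma=1

Standard divisor: 4723 ÷ 14 ≈ 337.357.
Standard quotas: Epsilon 0.703, Alpha 9.687, Eta 2.001, Delta 0.803, Gamma 0.806.
Lower quotas: Epsilon 0, Alpha 9, Eta 2, Delta 0, Gamma 0 (sum 11, leaving 3 seats).
Remainders in descending order: Gamma 0.806, Delta 0.803, Epsilon 0.703, Alpha 0.687, Eta 0.001.
The surplus seats go to Gamma, Delta, Epsilon.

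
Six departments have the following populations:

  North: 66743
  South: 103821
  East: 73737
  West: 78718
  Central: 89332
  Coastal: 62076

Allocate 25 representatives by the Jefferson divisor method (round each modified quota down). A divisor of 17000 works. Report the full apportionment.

North 3, South 6, East 4, West 4, Central 5, Coastal 3

With modified divisor 17000: modified quotas North 3.926, South 6.107, East 4.337, West 4.630, Central 5.255, Coastal 3.652.
Rounding down: North 3, South 6, East 4, West 4, Central 5, Coastal 3 (total 25).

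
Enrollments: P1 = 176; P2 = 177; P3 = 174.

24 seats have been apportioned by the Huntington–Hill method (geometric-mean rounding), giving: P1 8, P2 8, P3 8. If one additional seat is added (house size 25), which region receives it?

Priority for the next seat is population ÷ (√(s·(s+1))).
Priorities: P1 20.742, P2 20.860, P3 20.506.
Highest priority: P2.

P2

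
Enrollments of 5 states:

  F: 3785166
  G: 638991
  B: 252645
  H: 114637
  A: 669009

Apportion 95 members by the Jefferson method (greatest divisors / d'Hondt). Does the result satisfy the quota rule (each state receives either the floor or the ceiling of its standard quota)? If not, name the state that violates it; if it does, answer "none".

F

Standard quotas: F 65.854, G 11.117, B 4.395, H 1.994, A 11.639.
Jefferson allocation: F 67, G 11, B 4, H 2, A 11.
F has quota 65.854 (lower 65, upper 66) but receives 67 — outside the quota interval.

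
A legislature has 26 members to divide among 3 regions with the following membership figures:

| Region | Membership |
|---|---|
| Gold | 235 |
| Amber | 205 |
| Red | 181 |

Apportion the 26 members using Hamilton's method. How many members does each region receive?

Gold=10; Amber=9; Red=7

Total 621; standard divisor 621/26 ≈ 23.885.
Standard quotas: Gold 9.839, Amber 8.583, Red 7.578.
Lower quotas: Gold 9, Amber 8, Red 7 (sum 24, leaving 2 seats).
Remainders in descending order: Gold 0.839, Amber 0.583, Red 0.578.
Largest remainders: Gold, Amber receive the extra seats.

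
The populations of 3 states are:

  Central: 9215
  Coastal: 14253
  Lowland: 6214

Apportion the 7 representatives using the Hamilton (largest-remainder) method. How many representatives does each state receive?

The standard divisor is 29682/7 ≈ 4240.286.
Standard quotas: Central 2.1732, Coastal 3.3613, Lowland 1.4655.
Lower quotas: Central 2, Coastal 3, Lowland 1 (sum 6, leaving 1 seat).
Remainders in descending order: Lowland 0.4655, Coastal 0.3613, Central 0.1732.
Largest remainder: Lowland receives the extra seat.

Central 2, Coastal 3, Lowland 2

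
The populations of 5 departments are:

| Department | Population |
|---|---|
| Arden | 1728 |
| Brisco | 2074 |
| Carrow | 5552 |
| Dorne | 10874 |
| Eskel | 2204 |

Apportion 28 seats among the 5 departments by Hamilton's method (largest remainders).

Arden 2, Brisco 3, Carrow 7, Dorne 13, Eskel 3

Standard divisor: 22432 ÷ 28 ≈ 801.143.
Standard quotas: Arden 2.1569, Brisco 2.5888, Carrow 6.9301, Dorne 13.5731, Eskel 2.7511.
Lower quotas: Arden 2, Brisco 2, Carrow 6, Dorne 13, Eskel 2 (sum 25, leaving 3 seats).
Remainders in descending order: Carrow 0.9301, Eskel 0.7511, Brisco 0.5888, Dorne 0.5731, Arden 0.1569.
The surplus seats go to Carrow, Eskel, Brisco.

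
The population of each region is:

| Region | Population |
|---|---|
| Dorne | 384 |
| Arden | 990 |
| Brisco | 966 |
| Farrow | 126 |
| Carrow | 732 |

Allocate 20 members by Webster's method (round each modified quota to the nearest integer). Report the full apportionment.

Dorne: 2, Arden: 6, Brisco: 6, Farrow: 1, Carrow: 5

Standard divisor 3198/20 ≈ 159.9; standard quotas: Dorne 2.402, Arden 6.191, Brisco 6.041, Farrow 0.788, Carrow 4.578.
Rounding to the nearest integer gives Dorne 2, Arden 6, Brisco 6, Farrow 1, Carrow 5 — total 20, matching the house size, so no adjustment is needed.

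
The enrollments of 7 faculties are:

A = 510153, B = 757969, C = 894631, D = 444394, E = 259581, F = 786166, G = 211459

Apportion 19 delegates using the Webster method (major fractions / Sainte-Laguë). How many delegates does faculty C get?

4

Standard divisor 3864353/19 ≈ 203387; standard quotas: A 2.508, B 3.727, C 4.399, D 2.185, E 1.276, F 3.865, G 1.040.
Rounding to the nearest integer gives A 3, B 4, C 4, D 2, E 1, F 4, G 1 — total 19, matching the house size, so no adjustment is needed.
C receives 4.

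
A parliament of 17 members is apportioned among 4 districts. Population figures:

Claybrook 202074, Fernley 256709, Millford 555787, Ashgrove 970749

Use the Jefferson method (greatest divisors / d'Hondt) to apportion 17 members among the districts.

Claybrook: 1; Fernley: 2; Millford: 5; Ashgrove: 9

Standard divisor 1985319/17 ≈ 116783.471; standard quotas: Claybrook 1.730, Fernley 2.198, Millford 4.759, Ashgrove 8.312.
Rounding down gives 1, 2, 4, 8 = 15 seats, so the divisor must be adjusted.
With modified divisor 104400: modified quotas Claybrook 1.936, Fernley 2.459, Millford 5.324, Ashgrove 9.298.
Rounding down: Claybrook 1, Fernley 2, Millford 5, Ashgrove 9 (total 17).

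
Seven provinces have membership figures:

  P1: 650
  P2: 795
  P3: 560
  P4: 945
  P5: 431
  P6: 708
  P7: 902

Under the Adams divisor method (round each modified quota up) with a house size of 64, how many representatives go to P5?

Standard divisor 4991/64 ≈ 77.984; standard quotas: P1 8.335, P2 10.194, P3 7.181, P4 12.118, P5 5.527, P6 9.079, P7 11.566.
Rounding up gives 9, 11, 8, 13, 6, 10, 12 = 69 seats, so the divisor must be adjusted.
With modified divisor 81.6: modified quotas P1 7.966, P2 9.743, P3 6.863, P4 11.581, P5 5.282, P6 8.676, P7 11.054.
Rounding up: P1 8, P2 10, P3 7, P4 12, P5 6, P6 9, P7 12 (total 64).
P5 receives 6.

6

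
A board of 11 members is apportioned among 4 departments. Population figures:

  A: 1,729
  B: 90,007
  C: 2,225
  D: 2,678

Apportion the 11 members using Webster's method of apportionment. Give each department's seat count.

Standard divisor 96639/11 ≈ 8785.364; standard quotas: A 0.197, B 10.245, C 0.253, D 0.305.
Rounding to the nearest integer gives 0, 10, 0, 0 = 10 seats, so the divisor must be adjusted.
With modified divisor 8200: modified quotas A 0.211, B 10.976, C 0.271, D 0.327.
Rounding to the nearest integer: A 0, B 11, C 0, D 0 (total 11).

A 0, B 11, C 0, D 0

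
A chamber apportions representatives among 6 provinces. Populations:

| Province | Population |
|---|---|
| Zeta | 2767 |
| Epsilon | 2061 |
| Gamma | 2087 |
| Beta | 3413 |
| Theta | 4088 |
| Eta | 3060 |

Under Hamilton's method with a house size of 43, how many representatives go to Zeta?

Total 17476; standard divisor 17476/43 ≈ 406.419.
Standard quotas: Zeta 6.808, Epsilon 5.071, Gamma 5.135, Beta 8.398, Theta 10.059, Eta 7.529.
Lower quotas: Zeta 6, Epsilon 5, Gamma 5, Beta 8, Theta 10, Eta 7 (sum 41, leaving 2 seats).
Remainders in descending order: Zeta 0.808, Eta 0.529, Beta 0.398, Gamma 0.135, Epsilon 0.071, Theta 0.059.
The surplus seats go to Zeta, Eta.
Zeta receives 7.

7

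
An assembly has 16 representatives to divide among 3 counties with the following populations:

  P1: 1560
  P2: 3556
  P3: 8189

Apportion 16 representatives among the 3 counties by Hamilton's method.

P1 2; P2 4; P3 10

The standard divisor is 13305/16 ≈ 831.562.
Standard quotas: P1 1.8760, P2 4.2763, P3 9.8477.
Lower quotas: P1 1, P2 4, P3 9 (sum 14, leaving 2 seats).
Remainders in descending order: P1 0.8760, P3 0.8477, P2 0.2763.
The surplus seats go to P1, P3.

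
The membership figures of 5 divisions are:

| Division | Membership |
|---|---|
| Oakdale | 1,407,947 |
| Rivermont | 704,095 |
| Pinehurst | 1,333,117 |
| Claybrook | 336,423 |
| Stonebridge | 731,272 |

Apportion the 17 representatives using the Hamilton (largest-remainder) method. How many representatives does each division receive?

Oakdale: 5, Rivermont: 3, Pinehurst: 5, Claybrook: 1, Stonebridge: 3

The standard divisor is 4512854/17 = 265462.
Standard quotas: Oakdale 5.3038, Rivermont 2.6523, Pinehurst 5.0219, Claybrook 1.2673, Stonebridge 2.7547.
Lower quotas: Oakdale 5, Rivermont 2, Pinehurst 5, Claybrook 1, Stonebridge 2 (sum 15, leaving 2 seats).
Remainders in descending order: Stonebridge 0.7547, Rivermont 0.6523, Oakdale 0.3038, Claybrook 0.2673, Pinehurst 0.0219.
Largest remainders: Stonebridge, Rivermont receive the extra seats.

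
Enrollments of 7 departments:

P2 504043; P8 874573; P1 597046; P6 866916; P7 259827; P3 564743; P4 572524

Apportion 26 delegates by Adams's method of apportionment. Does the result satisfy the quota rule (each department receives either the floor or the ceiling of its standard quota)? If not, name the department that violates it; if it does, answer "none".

Standard quotas: P2 3.091, P8 5.363, P1 3.661, P6 5.316, P7 1.593, P3 3.463, P4 3.511.
Adams allocation: P2 3, P8 5, P1 4, P6 5, P7 2, P3 3, P4 4.
Every allocation lies between the lower and upper quota.

none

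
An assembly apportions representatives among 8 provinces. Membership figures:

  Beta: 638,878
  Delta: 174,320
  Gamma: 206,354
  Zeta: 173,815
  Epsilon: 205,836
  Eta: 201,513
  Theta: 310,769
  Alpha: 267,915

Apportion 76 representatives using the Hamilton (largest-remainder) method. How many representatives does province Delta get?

6

Standard divisor: 2179400 ÷ 76 ≈ 28676.316.
Standard quotas: Beta 22.2789, Delta 6.0789, Gamma 7.1960, Zeta 6.0613, Epsilon 7.1779, Eta 7.0272, Theta 10.8371, Alpha 9.3427.
Lower quotas: Beta 22, Delta 6, Gamma 7, Zeta 6, Epsilon 7, Eta 7, Theta 10, Alpha 9 (sum 74, leaving 2 seats).
Remainders in descending order: Theta 0.8371, Alpha 0.3427, Beta 0.2789, Gamma 0.1960, Epsilon 0.1779, Delta 0.0789, Zeta 0.0613, Eta 0.0272.
Largest remainders: Theta, Alpha receive the extra seats.
Delta receives 6.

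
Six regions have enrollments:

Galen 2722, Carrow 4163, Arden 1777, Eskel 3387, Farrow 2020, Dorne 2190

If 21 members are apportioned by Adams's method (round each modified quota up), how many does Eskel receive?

4

Standard divisor 16259/21 ≈ 774.238; standard quotas: Galen 3.516, Carrow 5.377, Arden 2.295, Eskel 4.375, Farrow 2.609, Dorne 2.829.
Rounding up gives 4, 6, 3, 5, 3, 3 = 24 seats, so the divisor must be adjusted.
With modified divisor 900: modified quotas Galen 3.024, Carrow 4.626, Arden 1.974, Eskel 3.763, Farrow 2.244, Dorne 2.433.
Rounding up: Galen 4, Carrow 5, Arden 2, Eskel 4, Farrow 3, Dorne 3 (total 21).
Eskel receives 4.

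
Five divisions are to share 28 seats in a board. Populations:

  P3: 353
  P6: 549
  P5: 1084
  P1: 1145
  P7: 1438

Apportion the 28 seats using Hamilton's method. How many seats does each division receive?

The standard divisor is 4569/28 ≈ 163.179.
Standard quotas: P3 2.163, P6 3.364, P5 6.643, P1 7.017, P7 8.812.
Lower quotas: P3 2, P6 3, P5 6, P1 7, P7 8 (sum 26, leaving 2 seats).
Remainders in descending order: P7 0.812, P5 0.643, P6 0.364, P3 0.163, P1 0.017.
Largest remainders: P7, P5 receive the extra seats.

P3: 2, P6: 3, P5: 7, P1: 7, P7: 9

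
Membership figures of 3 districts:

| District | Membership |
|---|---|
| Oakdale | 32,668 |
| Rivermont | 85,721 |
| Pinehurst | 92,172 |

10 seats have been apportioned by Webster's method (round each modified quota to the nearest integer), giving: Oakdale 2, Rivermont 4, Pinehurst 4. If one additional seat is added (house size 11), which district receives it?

Priority for the next seat is population ÷ (current seats + 0.5).
Priorities: Oakdale 13067.200, Rivermont 19049.111, Pinehurst 20482.667.
Highest priority: Pinehurst.

Pinehurst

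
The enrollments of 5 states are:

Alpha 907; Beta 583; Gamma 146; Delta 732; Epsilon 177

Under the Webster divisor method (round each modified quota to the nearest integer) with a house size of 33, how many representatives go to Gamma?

Standard divisor 2545/33 ≈ 77.121; standard quotas: Alpha 11.761, Beta 7.560, Gamma 1.893, Delta 9.492, Epsilon 2.295.
Rounding to the nearest integer gives Alpha 12, Beta 8, Gamma 2, Delta 9, Epsilon 2 — total 33, matching the house size, so no adjustment is needed.
Gamma receives 2.

2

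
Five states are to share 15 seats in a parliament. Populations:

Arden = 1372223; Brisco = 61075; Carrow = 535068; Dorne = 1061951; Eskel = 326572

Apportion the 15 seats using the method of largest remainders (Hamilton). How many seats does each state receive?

Arden: 6; Brisco: 0; Carrow: 2; Dorne: 5; Eskel: 2

Total 3356889; standard divisor 3356889/15 ≈ 223792.6.
Standard quotas: Arden 6.1317, Brisco 0.2729, Carrow 2.3909, Dorne 4.7452, Eskel 1.4593.
Lower quotas: Arden 6, Brisco 0, Carrow 2, Dorne 4, Eskel 1 (sum 13, leaving 2 seats).
Remainders in descending order: Dorne 0.7452, Eskel 0.4593, Carrow 0.3909, Brisco 0.2729, Arden 0.1317.
Largest remainders: Dorne, Eskel receive the extra seats.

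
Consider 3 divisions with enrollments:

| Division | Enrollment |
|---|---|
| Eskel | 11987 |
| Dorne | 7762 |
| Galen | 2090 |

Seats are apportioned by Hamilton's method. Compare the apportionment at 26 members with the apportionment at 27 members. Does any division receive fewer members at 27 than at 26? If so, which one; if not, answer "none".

Galen

At 26 seats: Eskel 14, Dorne 9, Galen 3.
At 27 seats: Eskel 15, Dorne 10, Galen 2.
Galen drops from 3 to 2.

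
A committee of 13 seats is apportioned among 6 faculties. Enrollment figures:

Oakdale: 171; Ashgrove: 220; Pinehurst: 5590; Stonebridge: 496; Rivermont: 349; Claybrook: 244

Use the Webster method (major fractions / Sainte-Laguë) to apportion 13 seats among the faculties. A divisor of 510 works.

With modified divisor 510: modified quotas Oakdale 0.335, Ashgrove 0.431, Pinehurst 10.961, Stonebridge 0.973, Rivermont 0.684, Claybrook 0.478.
Rounding to the nearest integer: Oakdale 0, Ashgrove 0, Pinehurst 11, Stonebridge 1, Rivermont 1, Claybrook 0 (total 13).

Oakdale: 0, Ashgrove: 0, Pinehurst: 11, Stonebridge: 1, Rivermont: 1, Claybrook: 0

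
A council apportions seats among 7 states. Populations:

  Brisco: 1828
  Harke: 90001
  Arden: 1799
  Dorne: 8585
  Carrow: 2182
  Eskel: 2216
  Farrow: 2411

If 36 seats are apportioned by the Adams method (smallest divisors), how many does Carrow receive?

Standard divisor 109022/36 ≈ 3028.389; standard quotas: Brisco 0.604, Harke 29.719, Arden 0.594, Dorne 2.835, Carrow 0.721, Eskel 0.732, Farrow 0.796.
Rounding up gives 1, 30, 1, 3, 1, 1, 1 = 38 seats, so the divisor must be adjusted.
With modified divisor 3300: modified quotas Brisco 0.554, Harke 27.273, Arden 0.545, Dorne 2.602, Carrow 0.661, Eskel 0.672, Farrow 0.731.
Rounding up: Brisco 1, Harke 28, Arden 1, Dorne 3, Carrow 1, Eskel 1, Farrow 1 (total 36).
Carrow receives 1.

1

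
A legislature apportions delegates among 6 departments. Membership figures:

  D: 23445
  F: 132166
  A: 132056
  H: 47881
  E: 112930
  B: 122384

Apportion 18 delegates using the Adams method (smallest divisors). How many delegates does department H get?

2

Standard divisor 570862/18 ≈ 31714.556; standard quotas: D 0.739, F 4.167, A 4.164, H 1.510, E 3.561, B 3.859.
Rounding up gives 1, 5, 5, 2, 4, 4 = 21 seats, so the divisor must be adjusted.
With modified divisor 39200: modified quotas D 0.598, F 3.372, A 3.369, H 1.221, E 2.881, B 3.122.
Rounding up: D 1, F 4, A 4, H 2, E 3, B 4 (total 18).
H receives 2.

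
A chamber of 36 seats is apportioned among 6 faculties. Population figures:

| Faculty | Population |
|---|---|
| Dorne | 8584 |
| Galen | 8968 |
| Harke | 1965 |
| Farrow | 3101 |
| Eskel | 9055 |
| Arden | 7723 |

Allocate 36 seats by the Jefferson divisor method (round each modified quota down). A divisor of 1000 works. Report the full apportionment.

Dorne 8, Galen 8, Harke 1, Farrow 3, Eskel 9, Arden 7

With modified divisor 1000: modified quotas Dorne 8.584, Galen 8.968, Harke 1.965, Farrow 3.101, Eskel 9.055, Arden 7.723.
Rounding down: Dorne 8, Galen 8, Harke 1, Farrow 3, Eskel 9, Arden 7 (total 36).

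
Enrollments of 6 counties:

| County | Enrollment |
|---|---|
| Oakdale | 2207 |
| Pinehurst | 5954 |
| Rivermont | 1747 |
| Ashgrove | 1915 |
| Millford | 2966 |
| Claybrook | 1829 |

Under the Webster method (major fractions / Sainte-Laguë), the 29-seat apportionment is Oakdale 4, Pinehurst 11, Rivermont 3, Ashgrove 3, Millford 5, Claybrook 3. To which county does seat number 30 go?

Ashgrove

Priority for the next seat is population ÷ (current seats + 0.5).
Priorities: Oakdale 490.444, Pinehurst 517.739, Rivermont 499.143, Ashgrove 547.143, Millford 539.273, Claybrook 522.571.
Highest priority: Ashgrove.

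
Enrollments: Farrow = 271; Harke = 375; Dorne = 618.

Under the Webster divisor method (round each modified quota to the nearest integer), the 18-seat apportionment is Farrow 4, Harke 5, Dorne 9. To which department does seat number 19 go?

Harke

Priority for the next seat is population ÷ (current seats + 0.5).
Priorities: Farrow 60.222, Harke 68.182, Dorne 65.053.
Highest priority: Harke.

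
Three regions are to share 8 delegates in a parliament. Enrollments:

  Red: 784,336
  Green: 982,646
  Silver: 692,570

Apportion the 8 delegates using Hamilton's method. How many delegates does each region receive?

The standard divisor is 2459552/8 = 307444.
Standard quotas: Red 2.5512, Green 3.1962, Silver 2.2527.
Lower quotas: Red 2, Green 3, Silver 2 (sum 7, leaving 1 seat).
Remainders in descending order: Red 0.5512, Silver 0.2527, Green 0.1962.
The surplus seat goes to Red.

Red: 3, Green: 3, Silver: 2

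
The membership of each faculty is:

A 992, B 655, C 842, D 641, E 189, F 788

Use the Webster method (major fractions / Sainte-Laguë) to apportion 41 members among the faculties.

Standard divisor 4107/41 ≈ 100.171; standard quotas: A 9.903, B 6.539, C 8.406, D 6.399, E 1.887, F 7.867.
Rounding to the nearest integer gives A 10, B 7, C 8, D 6, E 2, F 8 — total 41, matching the house size, so no adjustment is needed.

A 10, B 7, C 8, D 6, E 2, F 8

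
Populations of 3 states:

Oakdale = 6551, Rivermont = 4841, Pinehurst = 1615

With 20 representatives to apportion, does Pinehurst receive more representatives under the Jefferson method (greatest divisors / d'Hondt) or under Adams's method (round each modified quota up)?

Jefferson: Oakdale 10, Rivermont 8, Pinehurst 2.
Adams: Oakdale 10, Rivermont 7, Pinehurst 3.
Pinehurst gets 2 under Jefferson and 3 under Adams.

Adams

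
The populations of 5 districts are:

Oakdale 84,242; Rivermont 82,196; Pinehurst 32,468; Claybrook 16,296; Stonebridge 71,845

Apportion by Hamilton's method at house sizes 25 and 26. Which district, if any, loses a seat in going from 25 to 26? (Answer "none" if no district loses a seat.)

At 25 seats: Oakdale 7, Rivermont 7, Pinehurst 3, Claybrook 2, Stonebridge 6.
At 26 seats: Oakdale 8, Rivermont 7, Pinehurst 3, Claybrook 1, Stonebridge 7.
Claybrook drops from 2 to 1.

Claybrook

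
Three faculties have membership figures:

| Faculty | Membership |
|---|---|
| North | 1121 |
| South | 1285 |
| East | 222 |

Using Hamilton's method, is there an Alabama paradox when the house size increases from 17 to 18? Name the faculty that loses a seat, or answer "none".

East

At 17 seats: North 7, South 8, East 2.
At 18 seats: North 8, South 9, East 1.
East drops from 2 to 1.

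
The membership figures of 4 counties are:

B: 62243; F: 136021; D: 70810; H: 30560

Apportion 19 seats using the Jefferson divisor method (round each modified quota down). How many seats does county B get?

Standard divisor 299634/19 ≈ 15770.211; standard quotas: B 3.947, F 8.625, D 4.490, H 1.938.
Rounding down gives 3, 8, 4, 1 = 16 seats, so the divisor must be adjusted.
With modified divisor 14600: modified quotas B 4.263, F 9.317, D 4.850, H 2.093.
Rounding down: B 4, F 9, D 4, H 2 (total 19).
B receives 4.

4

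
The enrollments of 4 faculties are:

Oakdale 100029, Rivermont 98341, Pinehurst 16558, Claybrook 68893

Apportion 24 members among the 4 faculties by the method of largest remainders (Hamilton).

Oakdale: 9, Rivermont: 8, Pinehurst: 1, Claybrook: 6

The standard divisor is 283821/24 ≈ 11825.875.
Standard quotas: Oakdale 8.4585, Rivermont 8.3157, Pinehurst 1.4002, Claybrook 5.8256.
Lower quotas: Oakdale 8, Rivermont 8, Pinehurst 1, Claybrook 5 (sum 22, leaving 2 seats).
Remainders in descending order: Claybrook 0.8256, Oakdale 0.4585, Pinehurst 0.4002, Rivermont 0.3157.
Largest remainders: Claybrook, Oakdale receive the extra seats.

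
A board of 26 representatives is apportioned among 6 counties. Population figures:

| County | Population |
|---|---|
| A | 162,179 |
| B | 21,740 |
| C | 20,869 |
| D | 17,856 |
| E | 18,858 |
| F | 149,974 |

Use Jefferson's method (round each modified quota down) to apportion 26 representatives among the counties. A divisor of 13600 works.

With modified divisor 13600: modified quotas A 11.925, B 1.599, C 1.534, D 1.313, E 1.387, F 11.027.
Rounding down: A 11, B 1, C 1, D 1, E 1, F 11 (total 26).

A 11, B 1, C 1, D 1, E 1, F 11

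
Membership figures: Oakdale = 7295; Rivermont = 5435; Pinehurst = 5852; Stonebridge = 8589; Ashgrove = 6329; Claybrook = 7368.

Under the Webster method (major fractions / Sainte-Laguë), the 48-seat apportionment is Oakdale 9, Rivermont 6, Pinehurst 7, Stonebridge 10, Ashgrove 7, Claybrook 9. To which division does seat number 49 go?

Ashgrove

Priority for the next seat is population ÷ (current seats + 0.5).
Priorities: Oakdale 767.895, Rivermont 836.154, Pinehurst 780.267, Stonebridge 818.000, Ashgrove 843.867, Claybrook 775.579.
Highest priority: Ashgrove.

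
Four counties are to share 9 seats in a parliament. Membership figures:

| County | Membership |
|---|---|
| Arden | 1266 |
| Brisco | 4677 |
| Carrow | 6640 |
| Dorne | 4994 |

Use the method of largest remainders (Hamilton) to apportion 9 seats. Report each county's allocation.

Arden 1, Brisco 2, Carrow 3, Dorne 3

Standard divisor: 17577 ÷ 9 = 1953.
Standard quotas: Arden 0.6482, Brisco 2.3948, Carrow 3.3999, Dorne 2.5571.
Lower quotas: Arden 0, Brisco 2, Carrow 3, Dorne 2 (sum 7, leaving 2 seats).
Remainders in descending order: Arden 0.6482, Dorne 0.5571, Carrow 0.3999, Brisco 0.3948.
Largest remainders: Arden, Dorne receive the extra seats.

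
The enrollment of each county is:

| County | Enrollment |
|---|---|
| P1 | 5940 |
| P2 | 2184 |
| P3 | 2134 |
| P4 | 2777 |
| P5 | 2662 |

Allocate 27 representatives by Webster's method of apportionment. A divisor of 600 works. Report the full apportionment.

P1 10, P2 4, P3 4, P4 5, P5 4

With modified divisor 600: modified quotas P1 9.900, P2 3.640, P3 3.557, P4 4.628, P5 4.437.
Rounding to the nearest integer: P1 10, P2 4, P3 4, P4 5, P5 4 (total 27).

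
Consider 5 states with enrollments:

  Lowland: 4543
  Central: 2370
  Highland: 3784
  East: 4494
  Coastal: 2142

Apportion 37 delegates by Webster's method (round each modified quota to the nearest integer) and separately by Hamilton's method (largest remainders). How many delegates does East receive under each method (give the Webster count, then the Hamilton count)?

9 and 10

Webster: Lowland 10, Central 5, Highland 8, East 9, Coastal 5.
Hamilton: Lowland 10, Central 5, Highland 8, East 10, Coastal 4.
East gets 9 under Webster and 10 under Hamilton.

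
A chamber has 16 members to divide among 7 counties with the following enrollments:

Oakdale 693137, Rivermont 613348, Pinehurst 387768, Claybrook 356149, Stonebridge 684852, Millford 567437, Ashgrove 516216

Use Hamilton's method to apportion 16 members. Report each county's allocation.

Total 3818907; standard divisor 3818907/16 ≈ 238681.688.
Standard quotas: Oakdale 2.9040, Rivermont 2.5697, Pinehurst 1.6246, Claybrook 1.4922, Stonebridge 2.8693, Millford 2.3774, Ashgrove 2.1628.
Lower quotas: Oakdale 2, Rivermont 2, Pinehurst 1, Claybrook 1, Stonebridge 2, Millford 2, Ashgrove 2 (sum 12, leaving 4 seats).
Remainders in descending order: Oakdale 0.9040, Stonebridge 0.8693, Pinehurst 0.6246, Rivermont 0.5697, Claybrook 0.4922, Millford 0.3774, Ashgrove 0.1628.
Largest remainders: Oakdale, Stonebridge, Pinehurst, Rivermont receive the extra seats.

Oakdale=3, Rivermont=3, Pinehurst=2, Claybrook=1, Stonebridge=3, Millford=2, Ashgrove=2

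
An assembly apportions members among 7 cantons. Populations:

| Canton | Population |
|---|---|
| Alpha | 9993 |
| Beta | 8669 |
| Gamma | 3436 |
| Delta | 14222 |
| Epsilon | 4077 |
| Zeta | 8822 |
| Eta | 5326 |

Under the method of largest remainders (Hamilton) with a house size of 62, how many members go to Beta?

Total 54545; standard divisor 54545/62 ≈ 879.758.
Standard quotas: Alpha 11.3588, Beta 9.8538, Gamma 3.9056, Delta 16.1658, Epsilon 4.6342, Zeta 10.0278, Eta 6.0539.
Lower quotas: Alpha 11, Beta 9, Gamma 3, Delta 16, Epsilon 4, Zeta 10, Eta 6 (sum 59, leaving 3 seats).
Remainders in descending order: Gamma 0.9056, Beta 0.8538, Epsilon 0.6342, Alpha 0.3588, Delta 0.1658, Eta 0.0539, Zeta 0.0278.
Largest remainders: Gamma, Beta, Epsilon receive the extra seats.
Beta receives 10.

10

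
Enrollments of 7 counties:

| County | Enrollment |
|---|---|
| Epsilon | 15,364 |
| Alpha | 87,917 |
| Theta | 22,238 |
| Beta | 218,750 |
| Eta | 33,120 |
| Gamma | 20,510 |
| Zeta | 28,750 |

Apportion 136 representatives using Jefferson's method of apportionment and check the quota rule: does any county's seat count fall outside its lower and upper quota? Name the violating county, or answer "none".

Standard quotas: Epsilon 4.897, Alpha 28.025, Theta 7.089, Beta 69.729, Eta 10.557, Gamma 6.538, Zeta 9.164.
Jefferson allocation: Epsilon 5, Alpha 28, Theta 7, Beta 71, Eta 10, Gamma 6, Zeta 9.
Beta has quota 69.729 (lower 69, upper 70) but receives 71 — outside the quota interval.

Beta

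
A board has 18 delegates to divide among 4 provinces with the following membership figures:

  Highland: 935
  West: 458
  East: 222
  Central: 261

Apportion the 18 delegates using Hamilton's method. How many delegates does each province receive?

Standard divisor: 1876 ÷ 18 ≈ 104.222.
Standard quotas: Highland 8.971, West 4.394, East 2.130, Central 2.504.
Lower quotas: Highland 8, West 4, East 2, Central 2 (sum 16, leaving 2 seats).
Remainders in descending order: Highland 0.971, Central 0.504, West 0.394, East 0.130.
Largest remainders: Highland, Central receive the extra seats.

Highland 9, West 4, East 2, Central 3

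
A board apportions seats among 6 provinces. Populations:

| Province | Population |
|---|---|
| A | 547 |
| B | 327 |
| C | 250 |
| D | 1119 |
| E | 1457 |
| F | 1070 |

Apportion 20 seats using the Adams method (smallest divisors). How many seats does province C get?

Standard divisor 4770/20 ≈ 238.5; standard quotas: A 2.294, B 1.371, C 1.048, D 4.692, E 6.109, F 4.486.
Rounding up gives 3, 2, 2, 5, 7, 5 = 24 seats, so the divisor must be adjusted.
With modified divisor 277: modified quotas A 1.975, B 1.181, C 0.903, D 4.040, E 5.260, F 3.863.
Rounding up: A 2, B 2, C 1, D 5, E 6, F 4 (total 20).
C receives 1.

1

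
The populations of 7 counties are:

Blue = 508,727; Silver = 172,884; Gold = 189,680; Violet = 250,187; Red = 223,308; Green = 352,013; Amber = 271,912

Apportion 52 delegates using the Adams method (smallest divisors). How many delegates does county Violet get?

Standard divisor 1968711/52 ≈ 37859.827; standard quotas: Blue 13.437, Silver 4.566, Gold 5.010, Violet 6.608, Red 5.898, Green 9.298, Amber 7.182.
Rounding up gives 14, 5, 6, 7, 6, 10, 8 = 56 seats, so the divisor must be adjusted.
With modified divisor 40400: modified quotas Blue 12.592, Silver 4.279, Gold 4.695, Violet 6.193, Red 5.527, Green 8.713, Amber 6.730.
Rounding up: Blue 13, Silver 5, Gold 5, Violet 7, Red 6, Green 9, Amber 7 (total 52).
Violet receives 7.

7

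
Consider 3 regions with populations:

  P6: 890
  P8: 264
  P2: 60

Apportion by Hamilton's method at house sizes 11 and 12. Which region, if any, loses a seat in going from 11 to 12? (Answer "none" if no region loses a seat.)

P2

At 11 seats: P6 8, P8 2, P2 1.
At 12 seats: P6 9, P8 3, P2 0.
P2 drops from 1 to 0.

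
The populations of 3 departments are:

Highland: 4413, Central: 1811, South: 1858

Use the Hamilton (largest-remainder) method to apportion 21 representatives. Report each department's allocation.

Highland 11, Central 5, South 5

The standard divisor is 8082/21 ≈ 384.857.
Standard quotas: Highland 11.467, Central 4.706, South 4.828.
Lower quotas: Highland 11, Central 4, South 4 (sum 19, leaving 2 seats).
Remainders in descending order: South 0.828, Central 0.706, Highland 0.467.
Largest remainders: South, Central receive the extra seats.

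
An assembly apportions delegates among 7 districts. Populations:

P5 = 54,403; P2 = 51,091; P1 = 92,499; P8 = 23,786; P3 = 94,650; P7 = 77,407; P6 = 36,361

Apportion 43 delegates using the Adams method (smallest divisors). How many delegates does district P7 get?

8

Standard divisor 430197/43 ≈ 10004.581; standard quotas: P5 5.438, P2 5.107, P1 9.246, P8 2.378, P3 9.461, P7 7.737, P6 3.634.
Rounding up gives 6, 6, 10, 3, 10, 8, 4 = 47 seats, so the divisor must be adjusted.
With modified divisor 11000: modified quotas P5 4.946, P2 4.645, P1 8.409, P8 2.162, P3 8.605, P7 7.037, P6 3.306.
Rounding up: P5 5, P2 5, P1 9, P8 3, P3 9, P7 8, P6 4 (total 43).
P7 receives 8.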